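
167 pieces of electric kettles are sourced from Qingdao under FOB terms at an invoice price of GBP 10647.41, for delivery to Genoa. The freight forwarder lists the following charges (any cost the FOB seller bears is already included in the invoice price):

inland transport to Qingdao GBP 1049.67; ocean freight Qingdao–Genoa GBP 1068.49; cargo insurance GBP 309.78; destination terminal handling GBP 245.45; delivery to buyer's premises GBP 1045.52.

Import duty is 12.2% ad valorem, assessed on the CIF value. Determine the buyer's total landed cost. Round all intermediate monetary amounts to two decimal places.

Total landed cost: GBP 14783.78

FOB: the seller bears costs until goods are on board at the origin port; the buyer bears freight, insurance and all costs thereafter.
Already in the invoice (seller's account under FOB): inland to port — exclude.
CIF value = FOB price + freight + insurance = 10647.41 + 1068.49 + 309.78 = 12025.68
Import duty = 12025.68 × 12.2% = 1467.13
Buyer bears: freight 1068.49 + insurance 309.78 + destination terminal 245.45 + delivery 1045.52 + duty 1467.13 = 4136.37
Landed cost = invoice 10647.41 + 4136.37 = 14783.78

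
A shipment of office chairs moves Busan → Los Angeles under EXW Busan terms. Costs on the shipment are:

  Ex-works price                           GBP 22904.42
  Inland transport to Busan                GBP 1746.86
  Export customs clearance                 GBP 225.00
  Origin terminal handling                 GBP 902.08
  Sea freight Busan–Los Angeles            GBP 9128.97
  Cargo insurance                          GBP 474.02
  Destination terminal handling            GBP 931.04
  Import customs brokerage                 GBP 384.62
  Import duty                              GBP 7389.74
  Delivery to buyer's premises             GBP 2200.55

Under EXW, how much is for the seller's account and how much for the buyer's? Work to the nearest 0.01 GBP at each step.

Seller: GBP 22904.42; buyer: GBP 23382.88

EXW: the seller makes goods available at their premises; the buyer bears all onward costs.
Seller's account: goods 22904.42 = 22904.42
Buyer's account: inland to port 1746.86 + export clearance 225.00 + origin terminal 902.08 + freight 9128.97 + insurance 474.02 + destination terminal 931.04 + brokerage 384.62 + duty 7389.74 + delivery 2200.55 = 23382.88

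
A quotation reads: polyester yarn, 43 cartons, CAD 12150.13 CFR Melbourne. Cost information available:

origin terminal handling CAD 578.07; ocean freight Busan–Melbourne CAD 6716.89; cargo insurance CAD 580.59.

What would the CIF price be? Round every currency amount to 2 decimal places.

Not relevant to the conversion: origin terminal, freight — on the seller under both CFR and CIF; already in the CFR price and stays in the CIF price.
From CFR to CIF, the seller additionally bears: insurance.
CIF price = 12150.13 + 580.59 = 12730.72

CIF price: CAD 12730.72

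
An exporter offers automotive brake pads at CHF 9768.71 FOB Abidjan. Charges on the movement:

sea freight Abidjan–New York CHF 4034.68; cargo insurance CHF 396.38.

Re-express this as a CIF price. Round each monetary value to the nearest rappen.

CIF price: CHF 14199.77

From FOB to CIF, the seller additionally bears: freight, insurance.
CIF price = 9768.71 + 4034.68 + 396.38 = 14199.77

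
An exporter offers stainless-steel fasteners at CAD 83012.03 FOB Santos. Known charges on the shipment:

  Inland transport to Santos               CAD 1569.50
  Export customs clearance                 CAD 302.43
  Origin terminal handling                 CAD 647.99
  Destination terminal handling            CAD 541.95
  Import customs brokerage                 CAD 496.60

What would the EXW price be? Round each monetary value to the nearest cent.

Not relevant to the conversion: brokerage, destination terminal — on the buyer under both terms; not part of either seller's price.
From FOB to EXW, the seller no longer bears: inland to port, export clearance, origin terminal.
EXW price = 83012.03 − 1569.50 − 302.43 − 647.99 = 80492.11

EXW price: CAD 80492.11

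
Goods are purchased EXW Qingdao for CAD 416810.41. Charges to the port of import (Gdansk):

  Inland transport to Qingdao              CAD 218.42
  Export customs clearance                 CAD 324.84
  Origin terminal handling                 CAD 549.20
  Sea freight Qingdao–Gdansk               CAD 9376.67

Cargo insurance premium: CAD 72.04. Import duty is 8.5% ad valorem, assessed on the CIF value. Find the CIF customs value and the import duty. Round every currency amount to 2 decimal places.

CIF = EXW price + pre-shipment costs + freight + insurance
CIF = 416810.41 + 218.42 + 324.84 + 549.20 + 9376.67 + 72.04 = 427351.58
Import duty = 427351.58 × 8.5% = 36324.88

CIF value: CAD 427351.58; import duty: CAD 36324.88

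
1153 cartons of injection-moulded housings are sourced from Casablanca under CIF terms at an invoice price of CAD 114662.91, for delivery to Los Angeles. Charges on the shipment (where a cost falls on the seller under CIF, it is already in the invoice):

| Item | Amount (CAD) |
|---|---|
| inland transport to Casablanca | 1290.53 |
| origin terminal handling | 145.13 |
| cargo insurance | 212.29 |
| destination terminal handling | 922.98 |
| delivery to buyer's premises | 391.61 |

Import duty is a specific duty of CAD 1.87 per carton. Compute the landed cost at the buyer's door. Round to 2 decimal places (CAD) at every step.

Total landed cost: CAD 118133.61

CIF: the seller pays costs through ocean freight and marine insurance to the destination port.
Already in the invoice (seller's account under CIF): inland to port, origin terminal, insurance — exclude.
The CIF price already equals the CIF value: 114662.91
Import duty = 1153 × 1.87 = 2156.11
Buyer bears: destination terminal 922.98 + delivery 391.61 + duty 2156.11 = 3470.70
Landed cost = invoice 114662.91 + 3470.70 = 118133.61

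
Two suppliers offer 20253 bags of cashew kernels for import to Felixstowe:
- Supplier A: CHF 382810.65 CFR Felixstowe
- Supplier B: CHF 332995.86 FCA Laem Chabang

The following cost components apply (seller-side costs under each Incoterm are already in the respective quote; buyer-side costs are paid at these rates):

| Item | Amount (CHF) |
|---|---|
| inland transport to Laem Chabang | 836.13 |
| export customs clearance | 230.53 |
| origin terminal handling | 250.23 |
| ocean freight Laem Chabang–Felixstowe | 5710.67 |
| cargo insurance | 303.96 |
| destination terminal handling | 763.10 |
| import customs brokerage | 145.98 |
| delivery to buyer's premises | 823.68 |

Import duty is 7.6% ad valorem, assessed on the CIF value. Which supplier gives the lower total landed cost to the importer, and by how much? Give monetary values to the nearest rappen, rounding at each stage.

Supplier A (CFR):
CIF value = CFR price + insurance = 382810.65 + 303.96 = 383114.61
Import duty = 383114.61 × 7.6% = 29116.71
Buyer bears (A): 303.96 + 763.10 + 145.98 + 823.68 = 2036.72
Landed cost (A) = invoice 382810.65 + 2036.72 + duty 29116.71 = 413964.08
Supplier B (FCA):
CIF value = FCA price + origin terminal + freight + insurance = 332995.86 + 250.23 + 5710.67 + 303.96 = 339260.72
Import duty = 339260.72 × 7.6% = 25783.81
Buyer bears (B): 250.23 + 5710.67 + 303.96 + 763.10 + 145.98 + 823.68 = 7997.62
Landed cost (B) = invoice 332995.86 + 7997.62 + duty 25783.81 = 366777.29
Difference = |413964.08 − 366777.29| = 47186.79

Supplier B is cheaper by CHF 47186.79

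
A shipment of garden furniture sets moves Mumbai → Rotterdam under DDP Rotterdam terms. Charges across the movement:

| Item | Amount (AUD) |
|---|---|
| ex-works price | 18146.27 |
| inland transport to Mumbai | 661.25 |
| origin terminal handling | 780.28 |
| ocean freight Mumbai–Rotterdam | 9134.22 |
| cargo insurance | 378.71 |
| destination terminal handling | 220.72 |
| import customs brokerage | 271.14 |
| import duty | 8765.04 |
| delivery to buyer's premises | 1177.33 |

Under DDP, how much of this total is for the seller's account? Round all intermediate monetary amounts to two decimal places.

DDP: the seller bears all costs including import duty.
Seller's account: goods 18146.27 + inland to port 661.25 + origin terminal 780.28 + freight 9134.22 + insurance 378.71 + destination terminal 220.72 + brokerage 271.14 + duty 8765.04 + delivery 1177.33 = 39534.96
Buyer's account: 0.00

Seller's account: AUD 39534.96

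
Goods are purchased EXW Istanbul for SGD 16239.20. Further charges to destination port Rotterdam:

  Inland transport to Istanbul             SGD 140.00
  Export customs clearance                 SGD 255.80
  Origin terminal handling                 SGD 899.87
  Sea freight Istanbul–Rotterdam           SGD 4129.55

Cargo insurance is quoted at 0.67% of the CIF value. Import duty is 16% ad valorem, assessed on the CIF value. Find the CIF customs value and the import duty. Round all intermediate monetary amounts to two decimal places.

CIF value: SGD 21810.55; import duty: SGD 3489.69

Let C be the CIF value. C = EXW price + pre-shipment costs + freight + 0.67% × C
C − 0.67% × C = 16239.20 + 140.00 + 255.80 + 899.87 + 4129.55
0.9933 × C = 21664.42
C = 21664.42 / 0.9933 = 21810.55
Insurance premium = 0.67% × 21810.55 = 146.13
Import duty = 21810.55 × 16% = 3489.69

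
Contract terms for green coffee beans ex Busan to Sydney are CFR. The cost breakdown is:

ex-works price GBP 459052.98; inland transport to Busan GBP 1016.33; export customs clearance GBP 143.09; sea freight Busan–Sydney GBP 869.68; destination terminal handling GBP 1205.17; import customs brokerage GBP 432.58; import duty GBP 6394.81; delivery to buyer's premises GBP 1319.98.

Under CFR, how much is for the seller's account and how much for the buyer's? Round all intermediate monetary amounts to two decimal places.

Seller: GBP 461082.08; buyer: GBP 9352.54

CFR: the seller pays costs through ocean freight to the destination port, but not insurance.
Seller's account: goods 459052.98 + inland to port 1016.33 + export clearance 143.09 + freight 869.68 = 461082.08
Buyer's account: destination terminal 1205.17 + brokerage 432.58 + duty 6394.81 + delivery 1319.98 = 9352.54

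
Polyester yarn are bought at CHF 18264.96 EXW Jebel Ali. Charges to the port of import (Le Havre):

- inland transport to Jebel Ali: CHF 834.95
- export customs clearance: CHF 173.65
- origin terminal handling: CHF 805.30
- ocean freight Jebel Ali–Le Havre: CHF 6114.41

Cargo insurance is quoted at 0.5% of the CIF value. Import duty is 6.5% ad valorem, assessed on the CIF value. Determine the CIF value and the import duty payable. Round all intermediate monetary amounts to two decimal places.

Let C be the CIF value. C = EXW price + pre-shipment costs + freight + 0.5% × C
C − 0.5% × C = 18264.96 + 834.95 + 173.65 + 805.30 + 6114.41
0.995 × C = 26193.27
C = 26193.27 / 0.995 = 26324.89
Insurance premium = 0.5% × 26324.89 = 131.62
Import duty = 26324.89 × 6.5% = 1711.12

CIF value: CHF 26324.89; import duty: CHF 1711.12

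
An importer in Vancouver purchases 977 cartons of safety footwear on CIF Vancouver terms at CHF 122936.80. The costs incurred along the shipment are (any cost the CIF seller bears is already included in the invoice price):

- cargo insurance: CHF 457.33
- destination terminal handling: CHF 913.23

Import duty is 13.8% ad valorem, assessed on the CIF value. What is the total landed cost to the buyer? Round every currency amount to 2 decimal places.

CIF: the seller pays costs through ocean freight and marine insurance to the destination port.
Already in the invoice (seller's account under CIF): insurance — exclude.
The CIF price already equals the CIF value: 122936.80
Import duty = 122936.80 × 13.8% = 16965.28
Buyer bears: destination terminal 913.23 + duty 16965.28 = 17878.51
Landed cost = invoice 122936.80 + 17878.51 = 140815.31

Total landed cost: CHF 140815.31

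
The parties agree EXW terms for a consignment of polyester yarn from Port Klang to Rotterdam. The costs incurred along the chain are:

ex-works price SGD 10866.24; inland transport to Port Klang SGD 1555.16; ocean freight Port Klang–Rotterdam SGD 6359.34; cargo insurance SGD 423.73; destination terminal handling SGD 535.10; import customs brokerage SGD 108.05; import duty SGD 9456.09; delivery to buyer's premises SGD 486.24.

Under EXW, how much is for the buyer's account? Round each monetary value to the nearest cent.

Buyer's account: SGD 18923.71

EXW: the seller makes goods available at their premises; the buyer bears all onward costs.
Seller's account: goods 10866.24 = 10866.24
Buyer's account: inland to port 1555.16 + freight 6359.34 + insurance 423.73 + destination terminal 535.10 + brokerage 108.05 + duty 9456.09 + delivery 486.24 = 18923.71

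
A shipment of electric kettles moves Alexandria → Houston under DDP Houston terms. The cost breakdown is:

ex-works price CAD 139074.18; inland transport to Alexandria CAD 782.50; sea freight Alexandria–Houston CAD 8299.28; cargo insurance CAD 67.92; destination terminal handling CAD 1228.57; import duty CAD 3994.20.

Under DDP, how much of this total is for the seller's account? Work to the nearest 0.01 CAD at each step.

Seller's account: CAD 153446.65

DDP: the seller bears all costs including import duty.
Seller's account: goods 139074.18 + inland to port 782.50 + freight 8299.28 + insurance 67.92 + destination terminal 1228.57 + duty 3994.20 = 153446.65
Buyer's account: 0.00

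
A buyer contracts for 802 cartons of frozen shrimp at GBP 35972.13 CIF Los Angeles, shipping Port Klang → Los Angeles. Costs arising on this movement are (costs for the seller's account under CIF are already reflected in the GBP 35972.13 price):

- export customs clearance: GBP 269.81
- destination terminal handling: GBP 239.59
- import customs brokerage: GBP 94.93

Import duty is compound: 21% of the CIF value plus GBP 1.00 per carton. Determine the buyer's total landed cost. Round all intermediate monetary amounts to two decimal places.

Total landed cost: GBP 44662.80

CIF: the seller pays costs through ocean freight and marine insurance to the destination port.
Already in the invoice (seller's account under CIF): export clearance — exclude.
The CIF price already equals the CIF value: 35972.13
Ad valorem component: 35972.13 × 21% = 7554.15
Specific component: 802 × 1.00 = 802.00
Import duty = 7554.15 + 802.00 = 8356.15
Buyer bears: destination terminal 239.59 + brokerage 94.93 + duty 8356.15 = 8690.67
Landed cost = invoice 35972.13 + 8690.67 = 44662.80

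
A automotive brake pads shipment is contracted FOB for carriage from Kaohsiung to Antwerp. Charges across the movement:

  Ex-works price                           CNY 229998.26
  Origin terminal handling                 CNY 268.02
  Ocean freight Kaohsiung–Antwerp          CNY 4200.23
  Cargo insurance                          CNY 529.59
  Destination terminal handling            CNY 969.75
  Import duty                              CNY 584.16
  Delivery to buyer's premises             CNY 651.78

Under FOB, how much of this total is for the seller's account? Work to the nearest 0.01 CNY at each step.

FOB: the seller bears costs until goods are on board at the origin port; the buyer bears freight, insurance and all costs thereafter.
Seller's account: goods 229998.26 + origin terminal 268.02 = 230266.28
Buyer's account: freight 4200.23 + insurance 529.59 + destination terminal 969.75 + duty 584.16 + delivery 651.78 = 6935.51

Seller's account: CNY 230266.28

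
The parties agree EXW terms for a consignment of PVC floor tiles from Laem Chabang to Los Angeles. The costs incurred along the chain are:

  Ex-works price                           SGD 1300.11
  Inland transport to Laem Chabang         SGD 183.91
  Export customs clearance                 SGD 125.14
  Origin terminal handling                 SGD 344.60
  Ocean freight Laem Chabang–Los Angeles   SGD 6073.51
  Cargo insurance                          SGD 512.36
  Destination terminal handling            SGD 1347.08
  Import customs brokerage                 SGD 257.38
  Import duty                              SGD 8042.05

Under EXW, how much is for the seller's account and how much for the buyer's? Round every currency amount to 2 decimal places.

EXW: the seller makes goods available at their premises; the buyer bears all onward costs.
Seller's account: goods 1300.11 = 1300.11
Buyer's account: inland to port 183.91 + export clearance 125.14 + origin terminal 344.60 + freight 6073.51 + insurance 512.36 + destination terminal 1347.08 + brokerage 257.38 + duty 8042.05 = 16886.03

Seller: SGD 1300.11; buyer: SGD 16886.03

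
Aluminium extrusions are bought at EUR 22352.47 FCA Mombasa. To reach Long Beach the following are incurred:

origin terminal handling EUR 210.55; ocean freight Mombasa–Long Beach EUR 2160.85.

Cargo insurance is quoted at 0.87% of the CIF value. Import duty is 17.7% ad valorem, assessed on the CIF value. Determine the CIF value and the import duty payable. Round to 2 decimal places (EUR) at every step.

CIF value: EUR 24940.86; import duty: EUR 4414.53

Let C be the CIF value. C = FCA price + pre-shipment costs + freight + 0.87% × C
C − 0.87% × C = 22352.47 + 210.55 + 2160.85
0.9913 × C = 24723.87
C = 24723.87 / 0.9913 = 24940.86
Insurance premium = 0.87% × 24940.86 = 216.99
Import duty = 24940.86 × 17.7% = 4414.53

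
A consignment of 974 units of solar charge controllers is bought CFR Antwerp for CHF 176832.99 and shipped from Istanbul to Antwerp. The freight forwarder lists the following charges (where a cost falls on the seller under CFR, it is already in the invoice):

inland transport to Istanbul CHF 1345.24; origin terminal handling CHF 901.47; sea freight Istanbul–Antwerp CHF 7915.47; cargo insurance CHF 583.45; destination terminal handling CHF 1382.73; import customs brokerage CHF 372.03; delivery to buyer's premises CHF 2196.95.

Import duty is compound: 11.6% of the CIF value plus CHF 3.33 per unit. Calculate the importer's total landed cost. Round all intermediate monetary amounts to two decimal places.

Total landed cost: CHF 205191.88

CFR: the seller pays costs through ocean freight to the destination port, but not insurance.
Already in the invoice (seller's account under CFR): inland to port, origin terminal, freight — exclude.
CIF value = CFR price + insurance = 176832.99 + 583.45 = 177416.44
Ad valorem component: 177416.44 × 11.6% = 20580.31
Specific component: 974 × 3.33 = 3243.42
Import duty = 20580.31 + 3243.42 = 23823.73
Buyer bears: insurance 583.45 + destination terminal 1382.73 + brokerage 372.03 + delivery 2196.95 + duty 23823.73 = 28358.89
Landed cost = invoice 176832.99 + 28358.89 = 205191.88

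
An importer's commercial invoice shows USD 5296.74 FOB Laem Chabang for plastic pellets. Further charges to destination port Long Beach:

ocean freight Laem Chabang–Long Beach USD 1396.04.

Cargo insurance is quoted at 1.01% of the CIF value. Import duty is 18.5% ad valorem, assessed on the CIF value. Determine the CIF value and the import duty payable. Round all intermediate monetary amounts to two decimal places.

CIF value: USD 6761.07; import duty: USD 1250.80

Let C be the CIF value. C = FOB price + freight + 1.01% × C
C − 1.01% × C = 5296.74 + 1396.04
0.9899 × C = 6692.78
C = 6692.78 / 0.9899 = 6761.07
Insurance premium = 1.01% × 6761.07 = 68.29
Import duty = 6761.07 × 18.5% = 1250.80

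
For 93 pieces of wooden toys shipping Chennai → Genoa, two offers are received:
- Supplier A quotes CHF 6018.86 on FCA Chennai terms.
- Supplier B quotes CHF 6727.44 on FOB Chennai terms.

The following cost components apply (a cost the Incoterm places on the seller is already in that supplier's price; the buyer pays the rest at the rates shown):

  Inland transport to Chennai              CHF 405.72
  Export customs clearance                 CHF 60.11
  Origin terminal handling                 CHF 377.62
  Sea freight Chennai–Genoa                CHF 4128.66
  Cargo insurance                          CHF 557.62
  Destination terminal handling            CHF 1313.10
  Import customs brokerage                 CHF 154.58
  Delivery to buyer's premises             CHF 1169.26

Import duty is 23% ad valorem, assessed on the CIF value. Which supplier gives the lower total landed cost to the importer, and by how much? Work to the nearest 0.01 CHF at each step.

Supplier A (FCA):
CIF value = FCA price + origin terminal + freight + insurance = 6018.86 + 377.62 + 4128.66 + 557.62 = 11082.76
Import duty = 11082.76 × 23% = 2549.03
Buyer bears (A): 377.62 + 4128.66 + 557.62 + 1313.10 + 154.58 + 1169.26 = 7700.84
Landed cost (A) = invoice 6018.86 + 7700.84 + duty 2549.03 = 16268.73
Supplier B (FOB):
CIF value = FOB price + freight + insurance = 6727.44 + 4128.66 + 557.62 = 11413.72
Import duty = 11413.72 × 23% = 2625.16
Buyer bears (B): 4128.66 + 557.62 + 1313.10 + 154.58 + 1169.26 = 7323.22
Landed cost (B) = invoice 6727.44 + 7323.22 + duty 2625.16 = 16675.82
Difference = |16268.73 − 16675.82| = 407.09

Supplier A is cheaper by CHF 407.09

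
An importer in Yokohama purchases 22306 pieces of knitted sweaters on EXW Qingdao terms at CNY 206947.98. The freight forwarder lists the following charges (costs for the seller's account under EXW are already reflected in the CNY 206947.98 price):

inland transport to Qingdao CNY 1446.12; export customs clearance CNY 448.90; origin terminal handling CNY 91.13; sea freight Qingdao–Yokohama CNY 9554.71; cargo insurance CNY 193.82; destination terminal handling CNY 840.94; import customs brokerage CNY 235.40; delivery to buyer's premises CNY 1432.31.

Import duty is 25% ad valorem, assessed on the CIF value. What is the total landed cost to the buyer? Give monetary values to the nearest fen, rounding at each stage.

Total landed cost: CNY 275861.98

EXW: the seller makes goods available at their premises; the buyer bears all onward costs.
CIF value = EXW price + inland to port + export clearance + origin terminal + freight + insurance = 206947.98 + 1446.12 + 448.90 + 91.13 + 9554.71 + 193.82 = 218682.66
Import duty = 218682.66 × 25% = 54670.67
Buyer bears: inland to port 1446.12 + export clearance 448.90 + origin terminal 91.13 + freight 9554.71 + insurance 193.82 + destination terminal 840.94 + brokerage 235.40 + delivery 1432.31 + duty 54670.67 = 68914.00
Landed cost = invoice 206947.98 + 68914.00 = 275861.98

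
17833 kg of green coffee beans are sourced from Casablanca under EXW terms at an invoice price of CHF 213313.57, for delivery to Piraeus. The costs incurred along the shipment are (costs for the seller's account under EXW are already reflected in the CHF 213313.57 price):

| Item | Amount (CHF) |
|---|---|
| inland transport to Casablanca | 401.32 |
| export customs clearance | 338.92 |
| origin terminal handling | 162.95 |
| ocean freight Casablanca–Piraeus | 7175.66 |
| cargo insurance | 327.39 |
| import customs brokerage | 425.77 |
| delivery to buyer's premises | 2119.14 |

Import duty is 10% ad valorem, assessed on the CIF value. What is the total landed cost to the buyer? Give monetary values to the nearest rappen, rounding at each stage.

Total landed cost: CHF 246436.70

EXW: the seller makes goods available at their premises; the buyer bears all onward costs.
CIF value = EXW price + inland to port + export clearance + origin terminal + freight + insurance = 213313.57 + 401.32 + 338.92 + 162.95 + 7175.66 + 327.39 = 221719.81
Import duty = 221719.81 × 10% = 22171.98
Buyer bears: inland to port 401.32 + export clearance 338.92 + origin terminal 162.95 + freight 7175.66 + insurance 327.39 + brokerage 425.77 + delivery 2119.14 + duty 22171.98 = 33123.13
Landed cost = invoice 213313.57 + 33123.13 = 246436.70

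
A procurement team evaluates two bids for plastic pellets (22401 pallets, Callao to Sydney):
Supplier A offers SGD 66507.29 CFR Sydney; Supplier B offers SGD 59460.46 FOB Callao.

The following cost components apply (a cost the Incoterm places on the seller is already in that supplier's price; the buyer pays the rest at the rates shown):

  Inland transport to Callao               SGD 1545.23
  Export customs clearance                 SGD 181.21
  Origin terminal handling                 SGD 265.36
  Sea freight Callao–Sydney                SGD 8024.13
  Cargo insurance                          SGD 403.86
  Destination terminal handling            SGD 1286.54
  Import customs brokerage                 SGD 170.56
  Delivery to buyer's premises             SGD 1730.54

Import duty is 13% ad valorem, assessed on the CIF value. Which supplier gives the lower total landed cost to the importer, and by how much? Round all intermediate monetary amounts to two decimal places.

Supplier A is cheaper by SGD 1104.35

Supplier A (CFR):
CIF value = CFR price + insurance = 66507.29 + 403.86 = 66911.15
Import duty = 66911.15 × 13% = 8698.45
Buyer bears (A): 403.86 + 1286.54 + 170.56 + 1730.54 = 3591.50
Landed cost (A) = invoice 66507.29 + 3591.50 + duty 8698.45 = 78797.24
Supplier B (FOB):
CIF value = FOB price + freight + insurance = 59460.46 + 8024.13 + 403.86 = 67888.45
Import duty = 67888.45 × 13% = 8825.50
Buyer bears (B): 8024.13 + 403.86 + 1286.54 + 170.56 + 1730.54 = 11615.63
Landed cost (B) = invoice 59460.46 + 11615.63 + duty 8825.50 = 79901.59
Difference = |78797.24 − 79901.59| = 1104.35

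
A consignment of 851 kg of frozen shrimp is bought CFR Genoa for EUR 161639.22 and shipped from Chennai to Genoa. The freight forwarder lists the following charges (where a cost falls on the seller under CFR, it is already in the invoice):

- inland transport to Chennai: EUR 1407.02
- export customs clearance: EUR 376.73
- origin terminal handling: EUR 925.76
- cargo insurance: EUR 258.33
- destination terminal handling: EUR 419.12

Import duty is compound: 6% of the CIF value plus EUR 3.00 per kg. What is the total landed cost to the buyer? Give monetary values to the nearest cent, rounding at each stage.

CFR: the seller pays costs through ocean freight to the destination port, but not insurance.
Already in the invoice (seller's account under CFR): inland to port, export clearance, origin terminal — exclude.
CIF value = CFR price + insurance = 161639.22 + 258.33 = 161897.55
Ad valorem component: 161897.55 × 6% = 9713.85
Specific component: 851 × 3.00 = 2553.00
Import duty = 9713.85 + 2553.00 = 12266.85
Buyer bears: insurance 258.33 + destination terminal 419.12 + duty 12266.85 = 12944.30
Landed cost = invoice 161639.22 + 12944.30 = 174583.52

Total landed cost: EUR 174583.52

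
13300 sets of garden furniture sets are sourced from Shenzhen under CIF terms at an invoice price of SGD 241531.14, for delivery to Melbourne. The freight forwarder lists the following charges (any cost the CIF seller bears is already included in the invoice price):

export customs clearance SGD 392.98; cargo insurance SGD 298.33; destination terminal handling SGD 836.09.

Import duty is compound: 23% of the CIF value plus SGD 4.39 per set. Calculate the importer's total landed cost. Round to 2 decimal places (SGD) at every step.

Total landed cost: SGD 356306.39

CIF: the seller pays costs through ocean freight and marine insurance to the destination port.
Already in the invoice (seller's account under CIF): export clearance, insurance — exclude.
The CIF price already equals the CIF value: 241531.14
Ad valorem component: 241531.14 × 23% = 55552.16
Specific component: 13300 × 4.39 = 58387.00
Import duty = 55552.16 + 58387.00 = 113939.16
Buyer bears: destination terminal 836.09 + duty 113939.16 = 114775.25
Landed cost = invoice 241531.14 + 114775.25 = 356306.39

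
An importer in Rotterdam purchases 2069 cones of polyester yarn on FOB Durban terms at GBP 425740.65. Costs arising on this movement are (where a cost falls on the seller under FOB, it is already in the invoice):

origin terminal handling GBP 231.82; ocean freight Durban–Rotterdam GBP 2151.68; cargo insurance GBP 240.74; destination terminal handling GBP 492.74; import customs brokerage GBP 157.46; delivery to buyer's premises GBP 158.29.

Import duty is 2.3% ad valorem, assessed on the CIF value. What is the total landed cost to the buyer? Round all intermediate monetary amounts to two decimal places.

Total landed cost: GBP 438788.62

FOB: the seller bears costs until goods are on board at the origin port; the buyer bears freight, insurance and all costs thereafter.
Already in the invoice (seller's account under FOB): origin terminal — exclude.
CIF value = FOB price + freight + insurance = 425740.65 + 2151.68 + 240.74 = 428133.07
Import duty = 428133.07 × 2.3% = 9847.06
Buyer bears: freight 2151.68 + insurance 240.74 + destination terminal 492.74 + brokerage 157.46 + delivery 158.29 + duty 9847.06 = 13047.97
Landed cost = invoice 425740.65 + 13047.97 = 438788.62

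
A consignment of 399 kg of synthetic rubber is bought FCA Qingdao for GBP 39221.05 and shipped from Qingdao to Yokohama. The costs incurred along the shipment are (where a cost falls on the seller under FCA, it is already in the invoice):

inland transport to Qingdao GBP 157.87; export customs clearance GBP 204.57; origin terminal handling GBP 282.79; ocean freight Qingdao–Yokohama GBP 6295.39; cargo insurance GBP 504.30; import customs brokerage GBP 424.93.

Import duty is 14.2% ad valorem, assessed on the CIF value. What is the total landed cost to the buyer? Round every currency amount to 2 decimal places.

FCA: the seller delivers export-cleared goods to the carrier; the buyer bears costs from that point.
Already in the invoice (seller's account under FCA): inland to port, export clearance — exclude.
CIF value = FCA price + origin terminal + freight + insurance = 39221.05 + 282.79 + 6295.39 + 504.30 = 46303.53
Import duty = 46303.53 × 14.2% = 6575.10
Buyer bears: origin terminal 282.79 + freight 6295.39 + insurance 504.30 + brokerage 424.93 + duty 6575.10 = 14082.51
Landed cost = invoice 39221.05 + 14082.51 = 53303.56

Total landed cost: GBP 53303.56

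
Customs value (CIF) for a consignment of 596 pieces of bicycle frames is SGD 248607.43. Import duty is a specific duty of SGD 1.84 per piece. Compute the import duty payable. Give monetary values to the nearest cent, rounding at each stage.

Import duty: SGD 1096.64

Import duty = 596 × 1.84 = 1096.64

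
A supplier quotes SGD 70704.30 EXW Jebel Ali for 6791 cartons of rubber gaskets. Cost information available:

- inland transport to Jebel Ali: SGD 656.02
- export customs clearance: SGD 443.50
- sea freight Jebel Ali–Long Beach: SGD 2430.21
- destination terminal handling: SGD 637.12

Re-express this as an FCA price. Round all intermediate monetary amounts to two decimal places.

Not relevant to the conversion: destination terminal, freight — on the buyer under both terms; not part of either seller's price.
From EXW to FCA, the seller additionally bears: inland to port, export clearance.
FCA price = 70704.30 + 656.02 + 443.50 = 71803.82

FCA price: SGD 71803.82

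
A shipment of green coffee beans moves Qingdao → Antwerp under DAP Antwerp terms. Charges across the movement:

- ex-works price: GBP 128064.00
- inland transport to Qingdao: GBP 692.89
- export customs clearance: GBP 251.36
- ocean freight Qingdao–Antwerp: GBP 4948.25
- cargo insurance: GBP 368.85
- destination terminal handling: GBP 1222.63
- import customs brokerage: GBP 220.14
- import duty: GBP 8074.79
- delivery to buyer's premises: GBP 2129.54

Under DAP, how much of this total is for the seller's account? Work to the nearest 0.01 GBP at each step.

Seller's account: GBP 137677.52

DAP: the seller bears all costs to the named destination except import duty and clearance.
Seller's account: goods 128064.00 + inland to port 692.89 + export clearance 251.36 + freight 4948.25 + insurance 368.85 + destination terminal 1222.63 + delivery 2129.54 = 137677.52
Buyer's account: brokerage 220.14 + duty 8074.79 = 8294.93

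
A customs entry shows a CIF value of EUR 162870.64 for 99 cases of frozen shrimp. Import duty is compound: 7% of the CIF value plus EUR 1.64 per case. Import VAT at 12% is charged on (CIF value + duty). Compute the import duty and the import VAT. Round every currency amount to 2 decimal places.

Ad valorem component: 162870.64 × 7% = 11400.94
Specific component: 99 × 1.64 = 162.36
Import duty = 11400.94 + 162.36 = 11563.30
VAT base = CIF + duty = 162870.64 + 11563.30 = 174433.94
Import VAT = 174433.94 × 12% = 20932.07

Import duty: EUR 11563.30; import VAT: EUR 20932.07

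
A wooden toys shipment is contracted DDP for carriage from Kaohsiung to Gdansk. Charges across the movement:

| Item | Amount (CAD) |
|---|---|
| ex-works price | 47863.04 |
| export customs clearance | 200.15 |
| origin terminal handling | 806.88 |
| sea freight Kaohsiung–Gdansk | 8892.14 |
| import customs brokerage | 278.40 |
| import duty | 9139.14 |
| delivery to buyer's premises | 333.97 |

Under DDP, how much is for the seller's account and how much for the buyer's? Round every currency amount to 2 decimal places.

Seller: CAD 67513.72; buyer: CAD 0.00

DDP: the seller bears all costs including import duty.
Seller's account: goods 47863.04 + export clearance 200.15 + origin terminal 806.88 + freight 8892.14 + brokerage 278.40 + duty 9139.14 + delivery 333.97 = 67513.72
Buyer's account: 0.00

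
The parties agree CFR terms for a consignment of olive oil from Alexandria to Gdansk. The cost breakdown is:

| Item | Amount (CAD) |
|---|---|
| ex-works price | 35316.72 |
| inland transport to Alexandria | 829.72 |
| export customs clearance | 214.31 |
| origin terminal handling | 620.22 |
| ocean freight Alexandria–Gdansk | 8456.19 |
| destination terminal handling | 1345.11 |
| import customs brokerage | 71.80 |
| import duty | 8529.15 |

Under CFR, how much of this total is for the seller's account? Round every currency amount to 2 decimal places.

Seller's account: CAD 45437.16

CFR: the seller pays costs through ocean freight to the destination port, but not insurance.
Seller's account: goods 35316.72 + inland to port 829.72 + export clearance 214.31 + origin terminal 620.22 + freight 8456.19 = 45437.16
Buyer's account: destination terminal 1345.11 + brokerage 71.80 + duty 8529.15 = 9946.06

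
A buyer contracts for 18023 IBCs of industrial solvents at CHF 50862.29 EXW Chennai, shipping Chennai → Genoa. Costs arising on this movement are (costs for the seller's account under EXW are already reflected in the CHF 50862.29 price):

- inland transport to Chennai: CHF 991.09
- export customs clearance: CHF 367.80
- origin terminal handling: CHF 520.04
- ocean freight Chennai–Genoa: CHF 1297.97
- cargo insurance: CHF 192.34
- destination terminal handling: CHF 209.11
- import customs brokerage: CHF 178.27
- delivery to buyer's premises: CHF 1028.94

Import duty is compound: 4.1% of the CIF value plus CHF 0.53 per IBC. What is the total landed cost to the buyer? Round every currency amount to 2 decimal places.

Total landed cost: CHF 67423.53

EXW: the seller makes goods available at their premises; the buyer bears all onward costs.
CIF value = EXW price + inland to port + export clearance + origin terminal + freight + insurance = 50862.29 + 991.09 + 367.80 + 520.04 + 1297.97 + 192.34 = 54231.53
Ad valorem component: 54231.53 × 4.1% = 2223.49
Specific component: 18023 × 0.53 = 9552.19
Import duty = 2223.49 + 9552.19 = 11775.68
Buyer bears: inland to port 991.09 + export clearance 367.80 + origin terminal 520.04 + freight 1297.97 + insurance 192.34 + destination terminal 209.11 + brokerage 178.27 + delivery 1028.94 + duty 11775.68 = 16561.24
Landed cost = invoice 50862.29 + 16561.24 = 67423.53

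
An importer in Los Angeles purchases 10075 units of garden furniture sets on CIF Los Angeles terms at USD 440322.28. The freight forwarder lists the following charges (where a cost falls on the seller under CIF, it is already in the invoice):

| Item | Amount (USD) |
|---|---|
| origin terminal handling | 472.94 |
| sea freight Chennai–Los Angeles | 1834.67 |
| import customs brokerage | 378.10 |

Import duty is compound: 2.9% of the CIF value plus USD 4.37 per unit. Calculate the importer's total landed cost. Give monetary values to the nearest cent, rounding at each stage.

CIF: the seller pays costs through ocean freight and marine insurance to the destination port.
Already in the invoice (seller's account under CIF): origin terminal, freight — exclude.
The CIF price already equals the CIF value: 440322.28
Ad valorem component: 440322.28 × 2.9% = 12769.35
Specific component: 10075 × 4.37 = 44027.75
Import duty = 12769.35 + 44027.75 = 56797.10
Buyer bears: brokerage 378.10 + duty 56797.10 = 57175.20
Landed cost = invoice 440322.28 + 57175.20 = 497497.48

Total landed cost: USD 497497.48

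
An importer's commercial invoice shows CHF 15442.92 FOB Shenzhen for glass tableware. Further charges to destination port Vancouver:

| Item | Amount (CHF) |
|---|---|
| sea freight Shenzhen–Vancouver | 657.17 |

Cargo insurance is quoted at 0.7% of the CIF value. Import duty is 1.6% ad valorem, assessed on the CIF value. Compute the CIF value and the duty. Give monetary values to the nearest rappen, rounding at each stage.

Let C be the CIF value. C = FOB price + freight + 0.7% × C
C − 0.7% × C = 15442.92 + 657.17
0.993 × C = 16100.09
C = 16100.09 / 0.993 = 16213.59
Insurance premium = 0.7% × 16213.59 = 113.50
Import duty = 16213.59 × 1.6% = 259.42

CIF value: CHF 16213.59; import duty: CHF 259.42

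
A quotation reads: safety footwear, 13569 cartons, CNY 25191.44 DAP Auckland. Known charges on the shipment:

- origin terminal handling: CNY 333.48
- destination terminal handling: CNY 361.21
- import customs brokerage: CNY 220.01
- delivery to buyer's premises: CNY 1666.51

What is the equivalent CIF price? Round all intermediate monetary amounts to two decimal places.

Not relevant to the conversion: origin terminal — on the seller under both DAP and CIF; already in the DAP price and stays in the CIF price. brokerage — on the buyer under both terms; not part of either seller's price.
From DAP to CIF, the seller no longer bears: destination terminal, delivery.
CIF price = 25191.44 − 361.21 − 1666.51 = 23163.72

CIF price: CNY 23163.72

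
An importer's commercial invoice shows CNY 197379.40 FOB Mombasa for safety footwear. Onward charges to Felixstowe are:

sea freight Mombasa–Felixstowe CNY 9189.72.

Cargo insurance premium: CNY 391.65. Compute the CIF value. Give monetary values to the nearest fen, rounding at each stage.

CIF value: CNY 206960.77

CIF = FOB price + freight + insurance
CIF = 197379.40 + 9189.72 + 391.65 = 206960.77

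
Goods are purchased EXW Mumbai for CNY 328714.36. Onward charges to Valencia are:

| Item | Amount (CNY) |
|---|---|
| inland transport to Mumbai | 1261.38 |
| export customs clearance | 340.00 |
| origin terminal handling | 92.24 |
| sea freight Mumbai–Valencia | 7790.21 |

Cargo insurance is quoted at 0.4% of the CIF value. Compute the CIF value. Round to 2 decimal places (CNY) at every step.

Let C be the CIF value. C = EXW price + pre-shipment costs + freight + 0.4% × C
C − 0.4% × C = 328714.36 + 1261.38 + 340.00 + 92.24 + 7790.21
0.996 × C = 338198.19
C = 338198.19 / 0.996 = 339556.42
Insurance premium = 0.4% × 339556.42 = 1358.23

CIF value: CNY 339556.42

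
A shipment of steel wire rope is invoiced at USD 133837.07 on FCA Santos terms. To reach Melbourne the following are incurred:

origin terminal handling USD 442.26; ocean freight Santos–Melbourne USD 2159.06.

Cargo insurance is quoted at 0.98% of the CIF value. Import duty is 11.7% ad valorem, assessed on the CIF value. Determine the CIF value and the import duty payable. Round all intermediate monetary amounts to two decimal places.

CIF value: USD 137788.72; import duty: USD 16121.28

Let C be the CIF value. C = FCA price + pre-shipment costs + freight + 0.98% × C
C − 0.98% × C = 133837.07 + 442.26 + 2159.06
0.9902 × C = 136438.39
C = 136438.39 / 0.9902 = 137788.72
Insurance premium = 0.98% × 137788.72 = 1350.33
Import duty = 137788.72 × 11.7% = 16121.28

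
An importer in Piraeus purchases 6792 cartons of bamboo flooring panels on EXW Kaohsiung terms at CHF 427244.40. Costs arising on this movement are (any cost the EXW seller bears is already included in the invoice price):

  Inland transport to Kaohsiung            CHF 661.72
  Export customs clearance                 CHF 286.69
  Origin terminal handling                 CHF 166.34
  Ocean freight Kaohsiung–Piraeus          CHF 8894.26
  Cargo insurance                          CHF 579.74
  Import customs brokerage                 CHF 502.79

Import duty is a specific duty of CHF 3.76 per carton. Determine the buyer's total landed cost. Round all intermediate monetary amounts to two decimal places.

Total landed cost: CHF 463873.86

EXW: the seller makes goods available at their premises; the buyer bears all onward costs.
CIF value = EXW price + inland to port + export clearance + origin terminal + freight + insurance = 427244.40 + 661.72 + 286.69 + 166.34 + 8894.26 + 579.74 = 437833.15
Import duty = 6792 × 3.76 = 25537.92
Buyer bears: inland to port 661.72 + export clearance 286.69 + origin terminal 166.34 + freight 8894.26 + insurance 579.74 + brokerage 502.79 + duty 25537.92 = 36629.46
Landed cost = invoice 427244.40 + 36629.46 = 463873.86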